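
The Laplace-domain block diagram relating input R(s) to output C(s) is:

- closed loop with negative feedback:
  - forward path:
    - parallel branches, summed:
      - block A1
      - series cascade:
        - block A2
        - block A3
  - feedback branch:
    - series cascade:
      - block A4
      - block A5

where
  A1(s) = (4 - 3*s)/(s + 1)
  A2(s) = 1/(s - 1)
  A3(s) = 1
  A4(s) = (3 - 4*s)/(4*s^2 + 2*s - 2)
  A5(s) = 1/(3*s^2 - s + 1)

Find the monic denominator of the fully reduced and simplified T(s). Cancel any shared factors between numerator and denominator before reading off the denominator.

(1) reduce the series chain A2, A3, giving 1/(s - 1)
(2) combine A1, (A2*A3) in parallel, giving (-3*s^2 + 8*s - 3)/(s^2 - 1)
(3) cascade A4, A5, giving (3 - 4*s)/(12*s^4 + 2*s^3 - 4*s^2 + 4*s - 2)
(4) close the feedback loop around (A1+(A2*A3)), (A4*A5), giving (-36*s^6 + 90*s^5 - 8*s^4 - 50*s^3 + 50*s^2 - 28*s + 6)/(12*s^6 + 2*s^5 - 16*s^4 + 14*s^3 - 39*s^2 + 32*s - 7)
Step 4 gives the fully reduced T(s), with no common factor left to cancel. The denominator's leading coefficient is 12, so divide each of its coefficients by 12 to get the monic form.

Final answer: s^6 + s^5/6 - 4*s^4/3 + 7*s^3/6 - 13*s^2/4 + 8*s/3 - 7/12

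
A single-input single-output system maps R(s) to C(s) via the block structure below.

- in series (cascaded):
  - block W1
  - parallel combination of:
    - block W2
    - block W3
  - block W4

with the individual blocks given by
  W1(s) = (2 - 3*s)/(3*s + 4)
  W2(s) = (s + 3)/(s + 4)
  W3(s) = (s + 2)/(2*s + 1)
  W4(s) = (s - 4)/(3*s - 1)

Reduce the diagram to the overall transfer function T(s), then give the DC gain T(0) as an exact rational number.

Step 1 - parallel reduction of W2, W3: (3*s^2 + 13*s + 11)/(2*s^2 + 9*s + 4)
Step 2 - series reduction of W1, (W2+W3), W4: (-9*s^4 + 3*s^3 + 125*s^2 + 50*s - 88)/(18*s^4 + 99*s^3 + 109*s^2 - 16)
Step 2 gives the overall T(s). Then T(0) = -88/(-16) = 11/2.

Therefore the answer is 11/2.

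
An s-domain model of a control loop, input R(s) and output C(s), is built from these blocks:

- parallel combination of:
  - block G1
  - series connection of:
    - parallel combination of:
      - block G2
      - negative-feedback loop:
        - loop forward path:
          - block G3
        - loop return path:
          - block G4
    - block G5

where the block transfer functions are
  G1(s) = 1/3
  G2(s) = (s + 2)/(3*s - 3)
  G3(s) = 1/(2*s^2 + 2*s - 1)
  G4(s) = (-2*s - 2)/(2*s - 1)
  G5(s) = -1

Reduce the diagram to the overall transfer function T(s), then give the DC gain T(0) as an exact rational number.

Reducing step by step:

Step 1 - collapse the loop (G3 forward, G4 return); result (2*s - 1)/(4*s^3 + 2*s^2 - 6*s - 1)
Step 2 - combine G2, [G3/(1+G3*G4)] in parallel; result (4*s^4 + 10*s^3 + 4*s^2 - 22*s + 1)/(12*s^4 - 6*s^3 - 24*s^2 + 15*s + 3)
Step 3 - cascade (G2+[G3/(1+G3*G4)]), G5; result (-4*s^4 - 10*s^3 - 4*s^2 + 22*s - 1)/(12*s^4 - 6*s^3 - 24*s^2 + 15*s + 3)
Step 4 - combine G1, ((G2+[G3/(1+G3*G4)])*G5) in parallel; result (-4*s^3 - 4*s^2 + 9*s)/(4*s^4 - 2*s^3 - 8*s^2 + 5*s + 1)
Step 4 gives the overall T(s). Then T(0) = 0/1 = 0.

Answer: 0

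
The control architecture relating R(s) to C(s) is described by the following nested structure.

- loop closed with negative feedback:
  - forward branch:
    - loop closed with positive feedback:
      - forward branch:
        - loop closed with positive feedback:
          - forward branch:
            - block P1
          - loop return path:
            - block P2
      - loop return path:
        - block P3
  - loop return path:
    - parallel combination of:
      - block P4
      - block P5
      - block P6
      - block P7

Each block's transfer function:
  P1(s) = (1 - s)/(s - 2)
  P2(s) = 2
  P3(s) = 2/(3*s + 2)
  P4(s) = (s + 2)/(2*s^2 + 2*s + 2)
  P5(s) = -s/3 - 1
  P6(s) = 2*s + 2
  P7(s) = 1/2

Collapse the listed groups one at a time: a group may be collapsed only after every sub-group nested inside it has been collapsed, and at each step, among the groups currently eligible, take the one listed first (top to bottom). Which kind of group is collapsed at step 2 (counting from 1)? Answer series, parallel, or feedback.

(1) feedback reduction of P1, P2
(2) feedback reduction of [P1/(1-P1*P2)], P3
(3) combine P4, P5, P6, P7 in parallel
(4) close the feedback loop around [[P1/(1-P1*P2)]/(1-[P1/(1-P1*P2)]*P3)], (P4+P5+P6+P7)
Step 2 collapses a feedback group.

Final answer: feedback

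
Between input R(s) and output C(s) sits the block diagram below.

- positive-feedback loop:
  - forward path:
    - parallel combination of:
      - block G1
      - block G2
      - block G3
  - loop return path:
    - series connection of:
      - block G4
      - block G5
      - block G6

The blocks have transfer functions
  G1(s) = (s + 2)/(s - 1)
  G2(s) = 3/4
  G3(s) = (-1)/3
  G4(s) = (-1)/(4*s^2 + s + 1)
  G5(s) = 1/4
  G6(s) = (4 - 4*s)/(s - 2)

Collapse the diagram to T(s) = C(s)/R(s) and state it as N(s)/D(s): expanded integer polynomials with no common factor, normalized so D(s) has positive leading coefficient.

Step 1: add G1, G2, G3 (parallel): (17*s + 19)/(12*s - 12)
Step 2: reduce the series chain G4, G5, G6: (s - 1)/(4*s^3 - 7*s^2 - s - 2)
Step 3: collapse the loop ((G1+G2+G3) forward, (G4*G5*G6) return), which is the overall transfer function T(s) = C(s)/R(s) in lowest terms

Final answer: (68*s^4 - 43*s^3 - 150*s^2 - 53*s - 38)/(48*s^4 - 132*s^3 + 55*s^2 - 14*s + 43)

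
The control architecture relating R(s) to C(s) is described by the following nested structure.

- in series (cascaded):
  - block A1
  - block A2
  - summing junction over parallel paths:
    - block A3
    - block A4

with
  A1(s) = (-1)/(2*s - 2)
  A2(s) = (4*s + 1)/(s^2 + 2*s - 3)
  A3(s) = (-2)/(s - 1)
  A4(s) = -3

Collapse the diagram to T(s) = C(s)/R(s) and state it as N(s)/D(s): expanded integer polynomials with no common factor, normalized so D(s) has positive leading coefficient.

[1] add A3, A4 (parallel): (1 - 3*s)/(s - 1)
[2] reduce the series chain A1, A2, (A3+A4); the result is T(s) itself (integer coefficients, no common factor, positive leading denominator coefficient)

Hence the answer: (12*s^2 - s - 1)/(2*s^4 - 12*s^2 + 16*s - 6)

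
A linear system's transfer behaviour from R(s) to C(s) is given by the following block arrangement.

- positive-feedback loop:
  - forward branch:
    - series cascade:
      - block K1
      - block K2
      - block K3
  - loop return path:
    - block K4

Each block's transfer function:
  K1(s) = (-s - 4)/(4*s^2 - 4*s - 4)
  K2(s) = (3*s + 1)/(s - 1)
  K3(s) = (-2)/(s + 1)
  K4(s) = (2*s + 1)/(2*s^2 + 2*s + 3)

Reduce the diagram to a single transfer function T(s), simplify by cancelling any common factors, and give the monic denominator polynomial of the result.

First reduce the diagram to T(s).

(1) series reduction of K1, K2, K3 = (3*s^2 + 13*s + 4)/(2*s^4 - 2*s^3 - 4*s^2 + 2*s + 2)
(2) collapse the loop ((K1*K2*K3) forward, K4 return) = (6*s^4 + 32*s^3 + 43*s^2 + 47*s + 12)/(4*s^6 - 6*s^4 - 16*s^3 - 33*s^2 - 11*s + 2)
Step 2 gives the fully reduced T(s), with no common factor left to cancel. The denominator's leading coefficient is 4, so divide each of its coefficients by 4 to get the monic form.

Answer: s^6 - 3*s^4/2 - 4*s^3 - 33*s^2/4 - 11*s/4 + 1/2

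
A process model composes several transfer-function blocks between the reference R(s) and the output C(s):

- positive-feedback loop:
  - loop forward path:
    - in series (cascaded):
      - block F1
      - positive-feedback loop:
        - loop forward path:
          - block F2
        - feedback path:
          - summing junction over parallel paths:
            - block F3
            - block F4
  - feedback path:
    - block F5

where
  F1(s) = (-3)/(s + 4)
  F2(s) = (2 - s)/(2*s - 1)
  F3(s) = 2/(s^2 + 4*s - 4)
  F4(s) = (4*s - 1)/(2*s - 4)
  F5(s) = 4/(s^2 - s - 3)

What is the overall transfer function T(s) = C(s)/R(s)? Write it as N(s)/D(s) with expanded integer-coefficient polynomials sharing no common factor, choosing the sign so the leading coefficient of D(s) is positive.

First reduce the diagram to T(s).

Step 1: reduce the parallel group F3, F4, giving (4*s^3 + 15*s^2 - 16*s - 4)/(2*s^3 + 4*s^2 - 24*s + 16)
Step 2: close the feedback loop around F2, (F3+F4), giving (-2*s^3 - 4*s^2 + 24*s - 16)/(8*s^3 + 29*s^2 - 40*s + 4)
Step 3: combine F1, [F2/(1-F2*(F3+F4))] in series, giving (6*s^3 + 12*s^2 - 72*s + 48)/(8*s^4 + 61*s^3 + 76*s^2 - 156*s + 16)
Step 4: apply the feedback formula to (F1*[F2/(1-F2*(F3+F4))]), F5, which is the overall transfer function T(s) = C(s)/R(s) in lowest terms

Answer: (6*s^5 + 6*s^4 - 102*s^3 + 84*s^2 + 168*s - 144)/(8*s^6 + 53*s^5 - 9*s^4 - 439*s^3 - 104*s^2 + 740*s - 240)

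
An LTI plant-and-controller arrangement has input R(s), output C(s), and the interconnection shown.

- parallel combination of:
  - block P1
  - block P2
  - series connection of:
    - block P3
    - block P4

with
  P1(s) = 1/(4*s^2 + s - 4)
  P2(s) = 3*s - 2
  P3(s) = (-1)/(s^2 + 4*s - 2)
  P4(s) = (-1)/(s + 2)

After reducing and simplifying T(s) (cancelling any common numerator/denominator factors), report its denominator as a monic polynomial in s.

The answer is s^5 + 25*s^4/4 + 13*s^3/2 - 17*s^2/2 - 7*s + 4.

Reasoning:
1. combine P3, P4 in series; result 1/(s^3 + 6*s^2 + 6*s - 4)
2. parallel reduction of P1, P2, (P3*P4); result (12*s^6 + 67*s^5 + 28*s^4 - 153*s^3 - 6*s^2 + 111*s - 40)/(4*s^5 + 25*s^4 + 26*s^3 - 34*s^2 - 28*s + 16)
That last expression is T(s), already simplified. Scaling its denominator by 1/4 (the reciprocal of the leading coefficient) yields the monic denominator.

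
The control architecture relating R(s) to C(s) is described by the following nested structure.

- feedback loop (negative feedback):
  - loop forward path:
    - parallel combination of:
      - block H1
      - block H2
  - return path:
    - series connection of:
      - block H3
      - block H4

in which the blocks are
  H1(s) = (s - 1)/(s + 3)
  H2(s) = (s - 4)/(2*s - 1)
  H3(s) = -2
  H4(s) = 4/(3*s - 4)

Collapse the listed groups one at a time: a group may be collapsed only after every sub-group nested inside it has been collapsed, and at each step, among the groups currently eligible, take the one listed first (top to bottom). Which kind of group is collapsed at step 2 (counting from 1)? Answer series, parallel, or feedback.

Reducing step by step:

(1) reduce the parallel group H1, H2
(2) cascade H3, H4
(3) collapse the loop ((H1+H2) forward, (H3*H4) return)
Step 2 collapses a series group.

Answer: series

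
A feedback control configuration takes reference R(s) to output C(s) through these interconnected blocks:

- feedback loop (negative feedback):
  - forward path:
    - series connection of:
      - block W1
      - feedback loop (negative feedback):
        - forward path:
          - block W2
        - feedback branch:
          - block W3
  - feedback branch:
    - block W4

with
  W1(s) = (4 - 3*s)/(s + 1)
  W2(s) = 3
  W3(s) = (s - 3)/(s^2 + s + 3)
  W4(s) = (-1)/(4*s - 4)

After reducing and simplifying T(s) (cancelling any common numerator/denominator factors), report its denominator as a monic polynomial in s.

Reducing step by step:

Step 1 - feedback reduction of W2, W3 -> (3*s^2 + 3*s + 9)/(s^2 + 4*s - 6)
Step 2 - multiply W1, [W2/(1+W2*W3)] (series) -> (-9*s^3 + 3*s^2 - 15*s + 36)/(s^3 + 5*s^2 - 2*s - 6)
Step 3 - collapse the loop ((W1*[W2/(1+W2*W3)]) forward, W4 return) -> (-36*s^4 + 48*s^3 - 72*s^2 + 204*s - 144)/(4*s^4 + 25*s^3 - 31*s^2 - s - 12)
That last expression is T(s), already simplified. Scaling its denominator by 1/4 (the reciprocal of the leading coefficient) yields the monic denominator.

Answer: s^4 + 25*s^3/4 - 31*s^2/4 - s/4 - 3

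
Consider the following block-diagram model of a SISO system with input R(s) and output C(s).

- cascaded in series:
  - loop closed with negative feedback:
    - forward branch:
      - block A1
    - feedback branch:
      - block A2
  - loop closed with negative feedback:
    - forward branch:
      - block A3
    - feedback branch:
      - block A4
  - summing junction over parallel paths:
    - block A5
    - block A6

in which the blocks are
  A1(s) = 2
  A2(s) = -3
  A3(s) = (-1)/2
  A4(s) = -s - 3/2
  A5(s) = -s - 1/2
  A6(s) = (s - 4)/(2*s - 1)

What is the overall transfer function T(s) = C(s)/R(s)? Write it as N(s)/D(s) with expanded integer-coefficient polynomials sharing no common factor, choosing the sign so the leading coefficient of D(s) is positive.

1. reduce the feedback loop with forward A1 and return A2 gives (-2)/5
2. close the feedback loop around A3, A4 gives (-2)/(2*s + 7)
3. add A5, A6 (parallel) gives (-4*s^2 + 2*s - 7)/(4*s - 2)
4. reduce the series chain [A1/(1+A1*A2)], [A3/(1+A3*A4)], (A5+A6); the result is T(s) itself (integer coefficients, no common factor, positive leading denominator coefficient)

Final answer: (-8*s^2 + 4*s - 14)/(20*s^2 + 60*s - 35)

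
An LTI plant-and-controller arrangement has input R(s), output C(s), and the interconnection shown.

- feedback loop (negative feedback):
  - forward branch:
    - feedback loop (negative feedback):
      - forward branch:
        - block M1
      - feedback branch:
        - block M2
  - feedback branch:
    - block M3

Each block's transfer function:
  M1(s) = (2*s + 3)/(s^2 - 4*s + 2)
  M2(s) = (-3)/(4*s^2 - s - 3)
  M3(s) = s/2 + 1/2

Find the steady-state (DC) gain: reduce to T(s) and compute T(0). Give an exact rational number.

Reducing step by step:

Step 1 - reduce the feedback loop with forward M1 and return M2, giving (8*s^3 + 10*s^2 - 9*s - 9)/(4*s^4 - 17*s^3 + 9*s^2 + 4*s - 15)
Step 2 - feedback reduction of [M1/(1+M1*M2)], M3, giving (16*s^3 + 20*s^2 - 18*s - 18)/(16*s^4 - 16*s^3 + 19*s^2 - 10*s - 39)
DC gain: substitute s = 0 into T(s) from step 2: T(0) = -18/(-39) = 6/13.

Answer: 6/13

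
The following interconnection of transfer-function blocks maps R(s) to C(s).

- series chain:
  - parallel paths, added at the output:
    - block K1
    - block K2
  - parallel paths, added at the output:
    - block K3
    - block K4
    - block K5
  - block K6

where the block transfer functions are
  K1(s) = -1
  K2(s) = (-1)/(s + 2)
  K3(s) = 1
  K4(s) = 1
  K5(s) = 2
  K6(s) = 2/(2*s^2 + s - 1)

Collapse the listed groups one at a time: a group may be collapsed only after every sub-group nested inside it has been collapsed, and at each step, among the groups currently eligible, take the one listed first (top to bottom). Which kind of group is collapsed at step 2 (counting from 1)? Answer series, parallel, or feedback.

Step 1: sum the parallel branches K1, K2
Step 2: add K3, K4, K5 (parallel)
Step 3: combine (K1+K2), (K3+K4+K5), K6 in series
So the answer for step 2 is parallel.

Therefore the answer is parallel.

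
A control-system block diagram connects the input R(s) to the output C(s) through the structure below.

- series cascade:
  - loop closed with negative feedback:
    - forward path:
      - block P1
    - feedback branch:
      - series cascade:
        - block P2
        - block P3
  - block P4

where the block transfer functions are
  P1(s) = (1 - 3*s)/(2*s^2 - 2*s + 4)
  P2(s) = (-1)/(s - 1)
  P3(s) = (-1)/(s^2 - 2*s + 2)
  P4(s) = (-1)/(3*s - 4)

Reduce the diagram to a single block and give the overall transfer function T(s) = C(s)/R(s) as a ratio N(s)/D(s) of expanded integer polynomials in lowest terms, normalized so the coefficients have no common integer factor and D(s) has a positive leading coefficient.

Step 1. cascade P2, P3 gives 1/(s^3 - 3*s^2 + 4*s - 2)
Step 2. apply the feedback formula to P1, (P2*P3) gives (-3*s^4 + 10*s^3 - 15*s^2 + 10*s - 2)/(2*s^5 - 8*s^4 + 18*s^3 - 24*s^2 + 17*s - 7)
Step 3. cascade [P1/(1+P1*(P2*P3))], P4, which is the overall transfer function T(s) = C(s)/R(s) in lowest terms

Final answer: (3*s^4 - 10*s^3 + 15*s^2 - 10*s + 2)/(6*s^6 - 32*s^5 + 86*s^4 - 144*s^3 + 147*s^2 - 89*s + 28)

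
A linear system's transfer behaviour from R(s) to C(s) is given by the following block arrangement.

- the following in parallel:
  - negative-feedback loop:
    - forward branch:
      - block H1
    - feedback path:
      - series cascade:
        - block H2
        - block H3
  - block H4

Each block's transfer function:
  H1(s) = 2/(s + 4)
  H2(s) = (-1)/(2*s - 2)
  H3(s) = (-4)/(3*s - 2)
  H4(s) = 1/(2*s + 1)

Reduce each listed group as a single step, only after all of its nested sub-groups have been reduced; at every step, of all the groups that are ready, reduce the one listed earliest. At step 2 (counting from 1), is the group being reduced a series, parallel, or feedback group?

1. cascade H2, H3
2. apply the feedback formula to H1, (H2*H3)
3. parallel reduction of [H1/(1+H1*(H2*H3))], H4
The group at step 2 is a feedback group.

Answer: feedback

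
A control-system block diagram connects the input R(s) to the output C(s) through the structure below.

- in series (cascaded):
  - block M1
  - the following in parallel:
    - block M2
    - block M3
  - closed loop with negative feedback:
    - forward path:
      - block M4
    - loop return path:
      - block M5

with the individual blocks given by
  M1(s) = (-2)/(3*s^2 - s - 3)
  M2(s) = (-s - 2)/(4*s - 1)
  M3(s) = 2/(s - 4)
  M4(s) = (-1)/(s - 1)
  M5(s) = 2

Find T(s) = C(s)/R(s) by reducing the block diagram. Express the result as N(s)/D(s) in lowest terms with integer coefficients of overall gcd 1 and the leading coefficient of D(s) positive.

First reduce the diagram to T(s).

Step 1: parallel reduction of M2, M3 gives (-s^2 + 10*s + 6)/(4*s^2 - 17*s + 4)
Step 2: close the feedback loop around M4, M5 gives (-1)/(s - 3)
Step 3: multiply M1, (M2+M3), [M4/(1+M4*M5)] (series) - this is the overall T(s), already in the required normalized form

Answer: (-2*s^2 + 20*s + 12)/(12*s^5 - 91*s^4 + 182*s^3 - 4*s^2 - 153*s + 36)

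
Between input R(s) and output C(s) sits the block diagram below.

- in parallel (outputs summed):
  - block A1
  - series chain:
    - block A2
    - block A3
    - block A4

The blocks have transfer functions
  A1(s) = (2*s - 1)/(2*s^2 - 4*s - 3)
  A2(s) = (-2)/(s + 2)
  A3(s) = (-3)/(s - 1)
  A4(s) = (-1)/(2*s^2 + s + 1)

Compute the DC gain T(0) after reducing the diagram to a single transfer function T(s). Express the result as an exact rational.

Answer: 10/3

Working:
Step 1 - series reduction of A2, A3, A4 -> (-6)/(2*s^4 + 3*s^3 - 2*s^2 - s - 2)
Step 2 - add A1, (A2*A3*A4) (parallel) -> (4*s^5 + 4*s^4 - 7*s^3 - 12*s^2 + 21*s + 20)/(4*s^6 - 2*s^5 - 22*s^4 - 3*s^3 + 6*s^2 + 11*s + 6)
The step-2 result is T(s). Setting s = 0: T(0) = 20/6 = 10/3.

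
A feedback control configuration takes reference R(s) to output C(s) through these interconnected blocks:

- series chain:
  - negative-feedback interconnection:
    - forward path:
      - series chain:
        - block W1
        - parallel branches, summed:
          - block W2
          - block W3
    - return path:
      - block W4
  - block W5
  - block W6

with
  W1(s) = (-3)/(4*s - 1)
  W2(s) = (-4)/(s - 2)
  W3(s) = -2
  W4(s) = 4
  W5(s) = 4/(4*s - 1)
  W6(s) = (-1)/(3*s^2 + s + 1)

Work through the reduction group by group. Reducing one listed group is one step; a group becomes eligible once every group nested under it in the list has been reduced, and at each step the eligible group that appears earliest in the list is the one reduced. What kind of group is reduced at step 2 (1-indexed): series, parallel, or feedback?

[1] sum the parallel branches W2, W3
[2] reduce the series chain W1, (W2+W3)
[3] collapse the loop ((W1*(W2+W3)) forward, W4 return)
[4] combine [(W1*(W2+W3))/(1+(W1*(W2+W3))*W4)], W5, W6 in series
The group at step 2 is a series group.

Answer: series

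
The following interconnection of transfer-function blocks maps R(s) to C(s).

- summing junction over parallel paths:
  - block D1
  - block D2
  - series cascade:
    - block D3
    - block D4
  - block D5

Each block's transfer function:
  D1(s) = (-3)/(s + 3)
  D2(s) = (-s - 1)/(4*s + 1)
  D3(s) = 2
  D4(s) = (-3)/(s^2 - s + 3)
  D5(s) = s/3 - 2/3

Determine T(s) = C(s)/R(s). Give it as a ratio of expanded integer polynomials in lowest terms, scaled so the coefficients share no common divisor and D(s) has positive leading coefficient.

Step 1 - combine D3, D4 in series -> (-6)/(s^2 - s + 3)
Step 2 - add D1, D2, (D3*D4), D5 (parallel) - this is the overall T(s), already in the required normalized form

Answer: (4*s^5 - 2*s^4 - 61*s^3 - 19*s^2 - 423*s - 126)/(12*s^4 + 27*s^3 + 6*s^2 + 108*s + 27)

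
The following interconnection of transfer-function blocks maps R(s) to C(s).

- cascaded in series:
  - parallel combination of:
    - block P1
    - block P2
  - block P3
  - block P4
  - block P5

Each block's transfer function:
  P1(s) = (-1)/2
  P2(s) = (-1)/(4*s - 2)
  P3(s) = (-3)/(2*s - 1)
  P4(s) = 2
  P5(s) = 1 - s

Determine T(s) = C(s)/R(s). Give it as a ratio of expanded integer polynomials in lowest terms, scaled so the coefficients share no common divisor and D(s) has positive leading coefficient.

The answer is (-6*s^2 + 6*s)/(4*s^2 - 4*s + 1).

Reasoning:
Step 1. add P1, P2 (parallel): (-s)/(2*s - 1)
Step 2. cascade (P1+P2), P3, P4, P5; the result is T(s) itself (integer coefficients, no common factor, positive leading denominator coefficient)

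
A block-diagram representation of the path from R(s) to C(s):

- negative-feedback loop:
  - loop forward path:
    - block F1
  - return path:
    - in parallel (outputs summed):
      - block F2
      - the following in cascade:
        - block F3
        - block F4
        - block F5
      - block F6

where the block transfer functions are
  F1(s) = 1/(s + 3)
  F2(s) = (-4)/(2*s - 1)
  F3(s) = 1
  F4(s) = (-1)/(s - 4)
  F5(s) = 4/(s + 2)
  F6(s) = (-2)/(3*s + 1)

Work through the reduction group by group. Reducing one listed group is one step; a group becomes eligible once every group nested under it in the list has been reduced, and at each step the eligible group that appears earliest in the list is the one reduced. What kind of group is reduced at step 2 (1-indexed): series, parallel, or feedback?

Reducing step by step:

Step 1 - reduce the series chain F3, F4, F5
Step 2 - add F2, (F3*F4*F5), F6 (parallel)
Step 3 - close the feedback loop around F1, (F2+(F3*F4*F5)+F6)
Step 2 collapses a parallel group.

Answer: parallel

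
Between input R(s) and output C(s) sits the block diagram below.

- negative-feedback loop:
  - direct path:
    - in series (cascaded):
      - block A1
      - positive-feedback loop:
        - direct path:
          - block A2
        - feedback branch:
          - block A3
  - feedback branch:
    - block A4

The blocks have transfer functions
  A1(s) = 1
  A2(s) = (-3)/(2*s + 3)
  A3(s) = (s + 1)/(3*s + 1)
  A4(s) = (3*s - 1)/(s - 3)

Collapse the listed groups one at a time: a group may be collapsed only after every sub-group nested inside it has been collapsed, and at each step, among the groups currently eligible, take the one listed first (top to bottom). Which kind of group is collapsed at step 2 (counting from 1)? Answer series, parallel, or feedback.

Reducing step by step:

[1] collapse the loop (A2 forward, A3 return)
[2] reduce the series chain A1, [A2/(1-A2*A3)]
[3] apply the feedback formula to (A1*[A2/(1-A2*A3)]), A4
So the answer for step 2 is series.

Answer: series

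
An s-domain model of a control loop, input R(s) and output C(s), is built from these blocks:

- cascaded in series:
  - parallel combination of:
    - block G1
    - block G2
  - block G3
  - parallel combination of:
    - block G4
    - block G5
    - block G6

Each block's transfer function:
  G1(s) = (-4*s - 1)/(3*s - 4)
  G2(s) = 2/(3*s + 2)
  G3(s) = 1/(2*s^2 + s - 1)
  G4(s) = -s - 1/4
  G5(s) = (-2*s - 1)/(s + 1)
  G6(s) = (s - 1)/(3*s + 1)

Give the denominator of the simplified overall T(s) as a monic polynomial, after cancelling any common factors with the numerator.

1. sum the parallel branches G1, G2, giving (-12*s^2 - 5*s - 10)/(9*s^2 - 6*s - 8)
2. parallel reduction of G4, G5, G6, giving (-12*s^3 - 39*s^2 - 28*s - 9)/(12*s^2 + 16*s + 4)
3. series reduction of (G1+G2), G3, (G4+G5+G6), giving (144*s^5 + 528*s^4 + 651*s^3 + 638*s^2 + 325*s + 90)/(216*s^6 + 252*s^5 - 348*s^4 - 532*s^3 - 60*s^2 + 120*s + 32)
T(s) is the step-3 result (common factors already cancelled). Leading coefficient of the denominator: 216. Divide through by 216 for the monic polynomial.

Hence the answer: s^6 + 7*s^5/6 - 29*s^4/18 - 133*s^3/54 - 5*s^2/18 + 5*s/9 + 4/27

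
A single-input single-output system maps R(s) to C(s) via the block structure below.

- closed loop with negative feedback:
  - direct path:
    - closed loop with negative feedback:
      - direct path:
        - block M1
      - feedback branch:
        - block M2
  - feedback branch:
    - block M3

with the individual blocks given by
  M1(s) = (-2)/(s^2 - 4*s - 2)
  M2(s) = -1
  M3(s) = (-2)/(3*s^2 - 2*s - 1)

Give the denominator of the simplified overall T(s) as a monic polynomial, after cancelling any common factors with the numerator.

(1) close the feedback loop around M1, M2, giving (-2)/(s^2 - 4*s)
(2) apply the feedback formula to [M1/(1+M1*M2)], M3, giving (-6*s^2 + 4*s + 2)/(3*s^4 - 14*s^3 + 7*s^2 + 4*s + 4)
Step 2 gives the fully reduced T(s), with no common factor left to cancel. The denominator's leading coefficient is 3, so divide each of its coefficients by 3 to get the monic form.

Therefore the answer is s^4 - 14*s^3/3 + 7*s^2/3 + 4*s/3 + 4/3.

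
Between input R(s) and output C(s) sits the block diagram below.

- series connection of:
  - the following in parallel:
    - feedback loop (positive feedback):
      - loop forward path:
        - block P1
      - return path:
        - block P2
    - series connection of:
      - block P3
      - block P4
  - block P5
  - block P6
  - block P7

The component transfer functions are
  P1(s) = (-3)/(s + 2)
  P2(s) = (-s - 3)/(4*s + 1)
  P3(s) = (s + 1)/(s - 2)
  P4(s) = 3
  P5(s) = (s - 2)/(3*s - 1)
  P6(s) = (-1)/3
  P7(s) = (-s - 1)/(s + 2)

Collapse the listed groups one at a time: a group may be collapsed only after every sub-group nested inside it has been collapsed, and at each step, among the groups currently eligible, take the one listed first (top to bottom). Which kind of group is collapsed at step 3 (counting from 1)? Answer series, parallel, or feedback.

Step 1 - apply the feedback formula to P1, P2
Step 2 - cascade P3, P4
Step 3 - combine [P1/(1-P1*P2)], (P3*P4) in parallel
Step 4 - multiply ([P1/(1-P1*P2)]+(P3*P4)), P5, P6, P7 (series)
So the answer for step 3 is parallel.

Therefore the answer is parallel.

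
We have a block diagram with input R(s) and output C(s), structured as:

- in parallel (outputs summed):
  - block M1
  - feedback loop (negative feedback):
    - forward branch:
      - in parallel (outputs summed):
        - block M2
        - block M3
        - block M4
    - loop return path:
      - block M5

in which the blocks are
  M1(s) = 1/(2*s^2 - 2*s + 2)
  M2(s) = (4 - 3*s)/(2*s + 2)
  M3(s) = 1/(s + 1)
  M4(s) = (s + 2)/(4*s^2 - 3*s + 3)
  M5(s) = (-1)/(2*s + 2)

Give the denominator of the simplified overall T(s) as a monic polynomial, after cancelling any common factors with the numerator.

(1) add M2, M3, M4 (parallel), giving (-12*s^3 + 35*s^2 - 21*s + 22)/(8*s^3 + 2*s^2 + 6)
(2) collapse the loop ((M2+M3+M4) forward, M5 return), giving (-24*s^4 + 46*s^3 + 28*s^2 + 2*s + 44)/(16*s^4 + 32*s^3 - 31*s^2 + 33*s - 10)
(3) parallel reduction of M1, [(M2+M3+M4)/(1+(M2+M3+M4)*M5)], giving (-48*s^6 + 140*s^5 - 68*s^4 + 72*s^3 + 109*s^2 - 51*s + 78)/(32*s^6 + 32*s^5 - 94*s^4 + 192*s^3 - 148*s^2 + 86*s - 20)
Step 3 gives the fully reduced T(s), with no common factor left to cancel. The denominator's leading coefficient is 32, so divide each of its coefficients by 32 to get the monic form.

Hence the answer: s^6 + s^5 - 47*s^4/16 + 6*s^3 - 37*s^2/8 + 43*s/16 - 5/8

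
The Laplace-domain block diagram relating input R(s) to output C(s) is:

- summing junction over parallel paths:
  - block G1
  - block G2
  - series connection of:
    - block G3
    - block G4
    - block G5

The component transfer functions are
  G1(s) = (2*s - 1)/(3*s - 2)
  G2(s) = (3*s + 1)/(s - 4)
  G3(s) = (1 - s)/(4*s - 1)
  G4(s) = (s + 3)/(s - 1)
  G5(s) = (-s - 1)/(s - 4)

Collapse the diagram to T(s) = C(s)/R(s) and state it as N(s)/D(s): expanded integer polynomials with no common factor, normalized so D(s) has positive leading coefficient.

Answer: (47*s^3 - 49*s^2 + 21*s - 8)/(12*s^3 - 59*s^2 + 46*s - 8)

Working:
(1) combine G3, G4, G5 in series gives (s^2 + 4*s + 3)/(4*s^2 - 17*s + 4)
(2) reduce the parallel group G1, G2, (G3*G4*G5), which is the overall transfer function T(s) = C(s)/R(s) in lowest terms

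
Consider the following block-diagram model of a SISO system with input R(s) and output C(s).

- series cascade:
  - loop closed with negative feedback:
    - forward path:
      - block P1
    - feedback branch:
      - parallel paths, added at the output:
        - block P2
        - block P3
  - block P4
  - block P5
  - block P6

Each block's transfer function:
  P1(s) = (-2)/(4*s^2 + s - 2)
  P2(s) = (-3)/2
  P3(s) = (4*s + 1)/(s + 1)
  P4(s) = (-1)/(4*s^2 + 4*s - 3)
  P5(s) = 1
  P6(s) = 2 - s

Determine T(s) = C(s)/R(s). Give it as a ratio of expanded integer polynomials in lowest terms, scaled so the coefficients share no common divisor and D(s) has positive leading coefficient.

Answer: (-2*s^2 + 2*s + 4)/(16*s^5 + 36*s^4 - 16*s^3 - 43*s^2 + 14*s + 3)

Working:
1. add P2, P3 (parallel), giving (5*s - 1)/(2*s + 2)
2. collapse the loop (P1 forward, (P2+P3) return), giving (-2*s - 2)/(4*s^3 + 5*s^2 - 6*s - 1)
3. cascade [P1/(1+P1*(P2+P3))], P4, P5, P6, giving the overall T(s)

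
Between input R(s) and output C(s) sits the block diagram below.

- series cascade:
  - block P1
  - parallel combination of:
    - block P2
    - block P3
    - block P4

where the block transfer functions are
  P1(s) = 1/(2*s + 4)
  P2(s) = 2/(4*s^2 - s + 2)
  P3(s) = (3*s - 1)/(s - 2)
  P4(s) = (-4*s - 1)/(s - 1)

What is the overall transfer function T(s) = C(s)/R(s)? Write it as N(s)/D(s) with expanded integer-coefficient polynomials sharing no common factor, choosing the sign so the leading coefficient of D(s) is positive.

Reducing step by step:

Step 1. add P2, P3, P4 (parallel) = (-4*s^4 + 13*s^3 + 9*s^2 - 3*s + 10)/(4*s^4 - 13*s^3 + 13*s^2 - 8*s + 4)
Step 2. series reduction of P1, (P2+P3+P4) - this is the overall T(s), already in the required normalized form

Answer: (-4*s^4 + 13*s^3 + 9*s^2 - 3*s + 10)/(8*s^5 - 10*s^4 - 26*s^3 + 36*s^2 - 24*s + 16)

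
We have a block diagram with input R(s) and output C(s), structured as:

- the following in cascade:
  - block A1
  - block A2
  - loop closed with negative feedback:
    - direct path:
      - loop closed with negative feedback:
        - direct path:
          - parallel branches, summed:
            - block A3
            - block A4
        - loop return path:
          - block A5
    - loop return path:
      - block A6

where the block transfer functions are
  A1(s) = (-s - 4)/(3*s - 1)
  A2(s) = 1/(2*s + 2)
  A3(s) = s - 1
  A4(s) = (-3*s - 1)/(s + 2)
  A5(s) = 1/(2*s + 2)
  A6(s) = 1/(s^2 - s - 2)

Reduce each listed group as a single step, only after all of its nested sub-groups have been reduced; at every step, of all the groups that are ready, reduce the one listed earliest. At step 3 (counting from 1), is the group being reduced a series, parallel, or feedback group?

Reducing step by step:

[1] combine A3, A4 in parallel
[2] feedback reduction of (A3+A4), A5
[3] reduce the feedback loop with forward [(A3+A4)/(1+(A3+A4)*A5)] and return A6
[4] reduce the series chain A1, A2, [[(A3+A4)/(1+(A3+A4)*A5)]/(1+[(A3+A4)/(1+(A3+A4)*A5)]*A6)]
Step 3 collapses a feedback group.

Answer: feedback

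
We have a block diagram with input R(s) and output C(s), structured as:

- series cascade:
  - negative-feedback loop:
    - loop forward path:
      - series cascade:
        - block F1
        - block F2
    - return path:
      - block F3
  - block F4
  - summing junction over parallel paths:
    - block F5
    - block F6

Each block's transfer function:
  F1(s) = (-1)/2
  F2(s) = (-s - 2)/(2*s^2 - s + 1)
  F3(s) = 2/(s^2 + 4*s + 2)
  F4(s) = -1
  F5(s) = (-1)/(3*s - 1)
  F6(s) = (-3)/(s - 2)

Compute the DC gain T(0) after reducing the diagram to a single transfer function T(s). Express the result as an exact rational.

Reducing step by step:

(1) reduce the series chain F1, F2, giving (s + 2)/(4*s^2 - 2*s + 2)
(2) feedback reduction of (F1*F2), F3, giving (s^3 + 6*s^2 + 10*s + 4)/(4*s^4 + 14*s^3 + 2*s^2 + 6*s + 8)
(3) parallel reduction of F5, F6, giving (5 - 10*s)/(3*s^2 - 7*s + 2)
(4) reduce the series chain [(F1*F2)/(1+(F1*F2)*F3)], F4, (F5+F6), giving (10*s^4 + 55*s^3 + 70*s^2 - 10*s - 20)/(12*s^6 + 14*s^5 - 84*s^4 + 32*s^3 - 14*s^2 - 44*s + 16)
DC gain: substitute s = 0 into T(s) from step 4: T(0) = -20/16 = -5/4.

Answer: -5/4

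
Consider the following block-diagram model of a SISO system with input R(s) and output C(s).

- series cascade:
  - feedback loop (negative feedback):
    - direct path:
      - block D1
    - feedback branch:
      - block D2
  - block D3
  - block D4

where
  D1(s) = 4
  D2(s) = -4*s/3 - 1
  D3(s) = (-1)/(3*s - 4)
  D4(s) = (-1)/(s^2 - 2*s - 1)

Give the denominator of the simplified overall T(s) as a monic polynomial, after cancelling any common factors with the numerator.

The answer is s^4 - 133*s^3/48 - 5*s^2/24 + 109*s/48 + 3/4.

Reasoning:
Step 1. reduce the feedback loop with forward D1 and return D2: (-12)/(16*s + 9)
Step 2. reduce the series chain [D1/(1+D1*D2)], D3, D4: (-12)/(48*s^4 - 133*s^3 - 10*s^2 + 109*s + 36)
That last expression is T(s), already simplified. Scaling its denominator by 1/48 (the reciprocal of the leading coefficient) yields the monic denominator.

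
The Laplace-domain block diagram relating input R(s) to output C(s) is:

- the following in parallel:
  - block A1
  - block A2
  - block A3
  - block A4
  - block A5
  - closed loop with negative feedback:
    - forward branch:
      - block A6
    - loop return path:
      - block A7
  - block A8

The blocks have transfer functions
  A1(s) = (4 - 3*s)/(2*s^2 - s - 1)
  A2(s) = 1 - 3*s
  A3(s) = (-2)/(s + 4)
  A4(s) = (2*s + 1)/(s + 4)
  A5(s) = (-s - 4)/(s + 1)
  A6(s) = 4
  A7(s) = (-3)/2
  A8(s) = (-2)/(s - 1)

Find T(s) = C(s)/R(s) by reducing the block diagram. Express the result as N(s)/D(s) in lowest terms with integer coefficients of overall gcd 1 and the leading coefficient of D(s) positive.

The answer is (-30*s^5 - 123*s^4 - 131*s^3 - 168*s^2 + 81*s + 121)/(10*s^4 + 45*s^3 + 10*s^2 - 45*s - 20).

Reasoning:
Step 1: feedback reduction of A6, A7 -> (-4)/5
Step 2: add A1, A2, A3, A4, A5, [A6/(1+A6*A7)], A8 (parallel): this yields T(s), and no further normalization is needed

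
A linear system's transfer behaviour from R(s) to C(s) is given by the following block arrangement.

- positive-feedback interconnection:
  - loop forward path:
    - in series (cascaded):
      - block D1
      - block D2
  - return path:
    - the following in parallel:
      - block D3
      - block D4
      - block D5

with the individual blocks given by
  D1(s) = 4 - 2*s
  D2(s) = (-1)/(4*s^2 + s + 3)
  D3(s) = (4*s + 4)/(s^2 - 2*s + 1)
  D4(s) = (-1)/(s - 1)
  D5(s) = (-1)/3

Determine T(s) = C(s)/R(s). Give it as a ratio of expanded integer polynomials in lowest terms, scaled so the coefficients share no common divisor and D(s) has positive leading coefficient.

Reducing step by step:

Step 1: reduce the series chain D1, D2 gives (2*s - 4)/(4*s^2 + s + 3)
Step 2: parallel reduction of D3, D4, D5 gives (-s^2 + 11*s + 14)/(3*s^2 - 6*s + 3)
Step 3: close the feedback loop around (D1*D2), (D3+D4+D5), which is the overall transfer function T(s) = C(s)/R(s) in lowest terms

Answer: (6*s^3 - 24*s^2 + 30*s - 12)/(12*s^4 - 19*s^3 - 11*s^2 + s + 65)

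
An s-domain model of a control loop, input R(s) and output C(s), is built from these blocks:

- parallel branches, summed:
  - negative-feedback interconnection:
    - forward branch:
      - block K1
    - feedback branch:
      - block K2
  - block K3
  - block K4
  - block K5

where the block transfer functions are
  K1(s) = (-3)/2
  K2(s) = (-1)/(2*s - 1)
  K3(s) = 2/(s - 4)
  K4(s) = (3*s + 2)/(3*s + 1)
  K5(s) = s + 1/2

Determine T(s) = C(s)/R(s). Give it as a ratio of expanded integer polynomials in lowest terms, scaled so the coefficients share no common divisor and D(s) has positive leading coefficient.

First reduce the diagram to T(s).

1. reduce the feedback loop with forward K1 and return K2: (3 - 6*s)/(4*s + 1)
2. parallel reduction of [K1/(1+K1*K2)], K3, K4, K5, giving the overall T(s)

Answer: (24*s^4 - 82*s^3 + 29*s^2 - 109*s - 40)/(24*s^3 - 82*s^2 - 54*s - 8)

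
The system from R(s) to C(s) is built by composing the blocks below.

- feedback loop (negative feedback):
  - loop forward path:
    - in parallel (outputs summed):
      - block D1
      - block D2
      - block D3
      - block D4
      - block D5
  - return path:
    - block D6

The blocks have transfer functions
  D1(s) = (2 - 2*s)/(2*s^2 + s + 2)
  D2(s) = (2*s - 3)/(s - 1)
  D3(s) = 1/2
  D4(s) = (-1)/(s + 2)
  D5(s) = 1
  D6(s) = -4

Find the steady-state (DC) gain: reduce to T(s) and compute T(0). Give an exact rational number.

1. combine D1, D2, D3, D4, D5 in parallel, giving (14*s^4 + 9*s^3 - 15*s^2 + 2*s - 40)/(4*s^4 + 6*s^3 - 2*s^2 - 8)
2. collapse the loop ((D1+D2+D3+D4+D5) forward, D6 return), giving (-14*s^4 - 9*s^3 + 15*s^2 - 2*s + 40)/(52*s^4 + 30*s^3 - 58*s^2 + 8*s - 152)
Evaluating the step-2 result (the overall T(s)) at s = 0 gives T(0) = 40/(-152) = -5/19.

Answer: -5/19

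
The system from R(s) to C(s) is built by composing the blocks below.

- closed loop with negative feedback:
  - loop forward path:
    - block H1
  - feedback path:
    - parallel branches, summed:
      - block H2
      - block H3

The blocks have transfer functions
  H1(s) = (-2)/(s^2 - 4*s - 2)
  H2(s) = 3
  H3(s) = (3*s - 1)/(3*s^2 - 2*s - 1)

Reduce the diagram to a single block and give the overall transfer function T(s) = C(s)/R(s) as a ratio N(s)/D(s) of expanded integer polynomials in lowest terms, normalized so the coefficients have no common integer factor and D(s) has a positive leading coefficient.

1. reduce the parallel group H2, H3 = (9*s^2 - 3*s - 4)/(3*s^2 - 2*s - 1)
2. reduce the feedback loop with forward H1 and return (H2+H3): this yields T(s), and no further normalization is needed

Final answer: (-6*s^2 + 4*s + 2)/(3*s^4 - 14*s^3 - 17*s^2 + 14*s + 10)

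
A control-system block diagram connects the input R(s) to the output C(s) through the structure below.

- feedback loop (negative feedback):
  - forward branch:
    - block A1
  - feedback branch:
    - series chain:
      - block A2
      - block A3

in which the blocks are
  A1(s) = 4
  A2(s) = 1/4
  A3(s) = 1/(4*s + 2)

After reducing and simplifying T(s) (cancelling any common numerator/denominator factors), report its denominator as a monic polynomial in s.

Reducing step by step:

Step 1: multiply A2, A3 (series): 1/(16*s + 8)
Step 2: apply the feedback formula to A1, (A2*A3): (16*s + 8)/(4*s + 3)
That last expression is T(s), already simplified. Scaling its denominator by 1/4 (the reciprocal of the leading coefficient) yields the monic denominator.

Answer: s + 3/4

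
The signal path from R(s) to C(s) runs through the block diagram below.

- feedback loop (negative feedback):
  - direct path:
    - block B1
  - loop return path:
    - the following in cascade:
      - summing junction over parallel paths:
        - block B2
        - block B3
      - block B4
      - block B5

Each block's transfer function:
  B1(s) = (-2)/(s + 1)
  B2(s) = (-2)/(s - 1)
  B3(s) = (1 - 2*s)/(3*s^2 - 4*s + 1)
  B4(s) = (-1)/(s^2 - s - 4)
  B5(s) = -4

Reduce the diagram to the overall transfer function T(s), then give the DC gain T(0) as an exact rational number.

Answer: -2/7

Working:
(1) sum the parallel branches B2, B3 = (3 - 8*s)/(3*s^2 - 4*s + 1)
(2) multiply (B2+B3), B4, B5 (series) = (12 - 32*s)/(3*s^4 - 7*s^3 - 7*s^2 + 15*s - 4)
(3) apply the feedback formula to B1, ((B2+B3)*B4*B5) = (-6*s^4 + 14*s^3 + 14*s^2 - 30*s + 8)/(3*s^5 - 4*s^4 - 14*s^3 + 8*s^2 + 75*s - 28)
Step 3 gives the overall T(s). Then T(0) = 8/(-28) = -2/7.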